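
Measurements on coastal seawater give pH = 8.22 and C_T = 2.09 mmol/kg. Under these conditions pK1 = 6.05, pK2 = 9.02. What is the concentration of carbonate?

α₂ = 1 / (1 + [H⁺]/K2 + [H⁺]²/(K1K2)) = 1 / (1 + 10^+0.80 + 10^-1.37)
   = 1 / (1 + 6.3096 + 0.042658) = 1/7.3522 = 0.1360
[CO3²⁻] = α₂ × DIC = 0.1360 × 2.09 = 0.284 mmol/kg

[CO3²⁻] = 0.284 mmol/kg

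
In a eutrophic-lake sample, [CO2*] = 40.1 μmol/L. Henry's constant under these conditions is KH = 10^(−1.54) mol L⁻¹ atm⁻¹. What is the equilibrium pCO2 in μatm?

KH = 10^(−1.54) = 2.884×10^-2 mol L⁻¹ atm⁻¹
pCO2 = [CO2*]/KH = 40.1×10^-6 / 2.884×10^-2 = 1.39×10^-3 atm = 1390 μatm

pCO2 = 1390 μatm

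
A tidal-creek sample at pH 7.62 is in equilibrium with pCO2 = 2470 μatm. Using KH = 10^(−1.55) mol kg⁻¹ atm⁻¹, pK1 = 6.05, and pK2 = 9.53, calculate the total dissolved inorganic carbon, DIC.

[CO2*] = KH · pCO2 = 10^(−1.55) × 2470×10^-6 = 6.961×10^-5 mol/kg
α₀ = 1/(1 + K1/[H⁺] + K1K2/[H⁺]²) = 1/(1 + 10^+1.57 + 10^-0.34) = 0.02590
DIC = [CO2*]/α₀ = 6.961×10^-5 / 0.02590 = 2.69 mmol/kg

DIC = 2.69 mmol/kg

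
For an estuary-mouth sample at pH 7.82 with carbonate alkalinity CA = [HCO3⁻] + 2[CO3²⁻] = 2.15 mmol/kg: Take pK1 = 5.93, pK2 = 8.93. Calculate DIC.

DIC = 2.03 mmol/kg

CA = [HCO3⁻] + 2[CO3²⁻] = (α₁ + 2α₂)·DIC
At pH 7.82: [H⁺]/K1 = 10^-1.89 = 0.012882, K2/[H⁺] = 10^-1.11 = 0.077625
α₁ = 1/(1 + 0.012882 + 0.077625) = 1/1.0905 = 0.9170; α₂ = α₁·K2/[H⁺] = 0.07118
α₁ + 2α₂ = 1.0594
DIC = CA / (α₁ + 2α₂) = 2.15 / 1.0594 = 2.03 mmol/kg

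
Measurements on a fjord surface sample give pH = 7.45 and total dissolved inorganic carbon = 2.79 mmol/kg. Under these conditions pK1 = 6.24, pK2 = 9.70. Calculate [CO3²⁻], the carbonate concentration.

[CO3²⁻] = 14.7 μmol/kg

α₂ = 1 / (1 + [H⁺]/K2 + [H⁺]²/(K1K2)) = 1 / (1 + 10^+2.25 + 10^+1.04)
   = 1 / (1 + 177.83 + 10.965) = 1/189.79 = 0.005269
[CO3²⁻] = α₂ × DIC = 0.005269 × 2.79 = 0.0147 mmol/kg = 14.7 μmol/kg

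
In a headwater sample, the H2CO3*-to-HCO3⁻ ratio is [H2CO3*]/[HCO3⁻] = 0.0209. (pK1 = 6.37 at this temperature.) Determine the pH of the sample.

From K1 = [H⁺][HCO3⁻]/[H2CO3*]:  pH = pK1 − log₁₀([H2CO3*]/[HCO3⁻])
log₁₀(0.0209) = -1.680
pH = 6.37 − (-1.680) = 8.05

pH = 8.05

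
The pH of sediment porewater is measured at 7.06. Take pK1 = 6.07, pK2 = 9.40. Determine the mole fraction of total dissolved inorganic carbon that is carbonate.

α₂ = 1 / (1 + [H⁺]/K2 + [H⁺]²/(K1K2)) = 1 / (1 + 10^+2.34 + 10^+1.35)
   = 1 / (1 + 218.78 + 22.387) = 1/242.16 = 0.004129

α₂ = 0.00413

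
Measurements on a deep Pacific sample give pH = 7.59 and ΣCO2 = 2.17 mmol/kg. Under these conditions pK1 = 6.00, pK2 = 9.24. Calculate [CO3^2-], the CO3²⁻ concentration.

[CO3²⁻] = 0.0464 mmol/kg

α₂ = 1 / (1 + [H⁺]/K2 + [H⁺]²/(K1K2)) = 1 / (1 + 10^+1.65 + 10^+0.06)
   = 1 / (1 + 44.668 + 1.1482) = 1/46.817 = 0.02136
[CO3²⁻] = α₂ × DIC = 0.02136 × 2.17 = 0.0464 mmol/kg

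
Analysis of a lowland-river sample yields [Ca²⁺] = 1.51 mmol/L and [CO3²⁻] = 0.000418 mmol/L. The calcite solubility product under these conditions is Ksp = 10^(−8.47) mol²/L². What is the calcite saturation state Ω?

Ω = 0.186

Ksp = 10^(−8.47) = 3.388×10^-9
Ω = [Ca²⁺][CO3²⁻]/Ksp = (1.51×10^-3)(0.000418×10^-3) / 3.388×10^-9 = 0.186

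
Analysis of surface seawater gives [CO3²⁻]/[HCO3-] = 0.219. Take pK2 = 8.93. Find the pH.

From K2 = [H⁺][CO3²⁻]/[HCO3-]:  pH = pK2 + log₁₀([CO3²⁻]/[HCO3-])
log₁₀(0.219) = -0.660
pH = 8.93 + (-0.660) = 8.27

pH = 8.27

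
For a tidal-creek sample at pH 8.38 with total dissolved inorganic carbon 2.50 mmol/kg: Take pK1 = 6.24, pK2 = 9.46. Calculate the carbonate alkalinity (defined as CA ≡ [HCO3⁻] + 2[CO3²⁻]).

CA = 2.67 mmol/kg

CA = [HCO3⁻] + 2[CO3²⁻] = (α₁ + 2α₂)·DIC
At pH 8.38: [H⁺]/K1 = 10^-2.14 = 0.0072444, K2/[H⁺] = 10^-1.08 = 0.083176
α₁ = 1/(1 + 0.0072444 + 0.083176) = 1/1.0904 = 0.9171; α₂ = α₁·K2/[H⁺] = 0.07628
α₁ + 2α₂ = 1.0696
CA = 1.0696 × 2.50 = 2.67 mmol/kg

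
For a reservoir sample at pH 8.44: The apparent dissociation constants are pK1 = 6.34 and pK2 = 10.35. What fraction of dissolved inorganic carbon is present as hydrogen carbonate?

α₁ = 1 / (1 + [H⁺]/K1 + K2/[H⁺]) = 1 / (1 + 10^-2.10 + 10^-1.91)
   = 1 / (1 + 0.0079433 + 0.012303) = 1/1.0202 = 0.9802

α₁ = 0.980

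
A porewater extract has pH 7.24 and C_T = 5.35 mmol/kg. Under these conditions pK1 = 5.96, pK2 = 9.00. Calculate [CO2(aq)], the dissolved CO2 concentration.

[CO2*] = 0.262 mmol/kg

α₀ = 1 / (1 + K1/[H⁺] + K1K2/[H⁺]²) = 1 / (1 + 10^+1.28 + 10^-0.48)
   = 1 / (1 + 19.055 + 0.33113) = 1/20.386 = 0.04905
[CO2*] = α₀ × DIC = 0.04905 × 5.35 = 0.262 mmol/kg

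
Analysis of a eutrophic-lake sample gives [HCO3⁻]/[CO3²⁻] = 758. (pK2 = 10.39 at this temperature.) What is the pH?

pH = 7.51

From K2 = [H⁺][CO3²⁻]/[HCO3⁻]:  pH = pK2 − log₁₀([HCO3⁻]/[CO3²⁻])
log₁₀(758) = +2.880
pH = 10.39 − (+2.880) = 7.51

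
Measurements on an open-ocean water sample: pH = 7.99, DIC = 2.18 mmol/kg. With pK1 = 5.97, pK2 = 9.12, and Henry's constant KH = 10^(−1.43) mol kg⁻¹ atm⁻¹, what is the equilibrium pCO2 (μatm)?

pCO2 = 517 μatm

α₀ = 1 / (1 + K1/[H⁺] + K1K2/[H⁺]²) = 1 / (1 + 10^+2.02 + 10^+0.89)
   = 1 / (1 + 104.71 + 7.7625) = 1/113.48 = 0.008812
[CO2*] = α₀ × DIC = 0.008812 × 2.18 = 0.01921 mmol/kg = 19.21 μmol/kg
pCO2 = [CO2*]/KH = 1.921×10^-5 / 3.715×10^-2 = 517 μatm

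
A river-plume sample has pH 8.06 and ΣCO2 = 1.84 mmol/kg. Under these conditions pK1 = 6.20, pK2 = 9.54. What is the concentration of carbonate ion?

[CO3²⁻] = 0.0582 mmol/kg

α₂ = 1 / (1 + [H⁺]/K2 + [H⁺]²/(K1K2)) = 1 / (1 + 10^+1.48 + 10^-0.38)
   = 1 / (1 + 30.200 + 0.41687) = 1/31.616 = 0.03163
[CO3²⁻] = α₂ × DIC = 0.03163 × 1.84 = 0.0582 mmol/kg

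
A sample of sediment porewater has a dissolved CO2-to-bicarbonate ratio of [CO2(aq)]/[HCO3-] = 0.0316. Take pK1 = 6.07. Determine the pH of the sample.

pH = 7.57

From K1 = [H⁺][HCO3-]/[CO2(aq)]:  pH = pK1 − log₁₀([CO2(aq)]/[HCO3-])
log₁₀(0.0316) = -1.500
pH = 6.07 − (-1.500) = 7.57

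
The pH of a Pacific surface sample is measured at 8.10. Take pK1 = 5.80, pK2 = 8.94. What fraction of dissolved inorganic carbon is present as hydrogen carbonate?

α₁ = 1 / (1 + [H⁺]/K1 + K2/[H⁺]) = 1 / (1 + 10^-2.30 + 10^-0.84)
   = 1 / (1 + 0.0050119 + 0.14454) = 1/1.1496 = 0.8699

α₁ = 0.870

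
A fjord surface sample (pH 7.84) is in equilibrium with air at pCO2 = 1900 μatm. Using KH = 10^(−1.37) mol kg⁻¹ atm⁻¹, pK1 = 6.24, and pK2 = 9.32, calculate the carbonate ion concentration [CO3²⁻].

[CO2*] = KH · pCO2 = 10^(−1.37) × 1900×10^-6 = 8.105×10^-5 mol/kg
α₀ = 1/(1 + K1/[H⁺] + K1K2/[H⁺]²) = 1/(1 + 10^+1.60 + 10^+0.12) = 0.02374
DIC = [CO2*]/α₀ = 8.105×10^-5 / 0.02374 = 3.415 mmol/kg
[CO3²⁻] = α₂·DIC; α₂ = 0.03129, so [CO3²⁻] = 0.03129 × 3.415 = 0.107 mmol/kg

[CO3²⁻] = 0.107 mmol/kg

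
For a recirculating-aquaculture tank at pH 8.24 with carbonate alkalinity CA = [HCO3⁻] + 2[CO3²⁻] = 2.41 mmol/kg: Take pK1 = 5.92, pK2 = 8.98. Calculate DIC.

DIC = 2.10 mmol/kg

CA = [HCO3⁻] + 2[CO3²⁻] = (α₁ + 2α₂)·DIC
At pH 8.24: [H⁺]/K1 = 10^-2.32 = 0.0047863, K2/[H⁺] = 10^-0.74 = 0.18197
α₁ = 1/(1 + 0.0047863 + 0.18197) = 1/1.1868 = 0.8426; α₂ = α₁·K2/[H⁺] = 0.1533
α₁ + 2α₂ = 1.1493
DIC = CA / (α₁ + 2α₂) = 2.41 / 1.1493 = 2.10 mmol/kg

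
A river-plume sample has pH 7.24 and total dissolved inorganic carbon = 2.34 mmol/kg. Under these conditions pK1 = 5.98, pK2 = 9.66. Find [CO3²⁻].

[CO3²⁻] = 8.40 μmol/kg

α₂ = 1 / (1 + [H⁺]/K2 + [H⁺]²/(K1K2)) = 1 / (1 + 10^+2.42 + 10^+1.16)
   = 1 / (1 + 263.03 + 14.454) = 1/278.48 = 0.003591
[CO3²⁻] = α₂ × DIC = 0.003591 × 2.34 = 0.00840 mmol/kg = 8.40 μmol/kg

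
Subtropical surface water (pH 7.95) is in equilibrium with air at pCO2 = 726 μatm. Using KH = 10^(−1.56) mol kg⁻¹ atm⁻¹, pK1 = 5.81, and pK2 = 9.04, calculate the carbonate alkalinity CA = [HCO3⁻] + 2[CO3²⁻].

[CO2*] = KH · pCO2 = 10^(−1.56) × 726×10^-6 = 2.000×10^-5 mol/kg
α₀ = 1/(1 + K1/[H⁺] + K1K2/[H⁺]²) = 1/(1 + 10^+2.14 + 10^+1.05) = 0.006655
DIC = [CO2*]/α₀ = 2.000×10^-5 / 0.006655 = 3.005 mmol/kg
CA = (α₁ + 2α₂)·DIC = (0.9187 + 2×0.07467) × 3.005 = 3.21 mmol/kg

CA = 3.21 mmol/kg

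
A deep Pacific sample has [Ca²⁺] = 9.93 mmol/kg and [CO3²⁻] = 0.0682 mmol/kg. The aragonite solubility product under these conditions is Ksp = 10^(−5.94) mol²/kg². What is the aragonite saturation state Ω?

Ω = 0.590

Ksp = 10^(−5.94) = 1.148×10^-6
Ω = [Ca²⁺][CO3²⁻]/Ksp = (9.93×10^-3)(0.0682×10^-3) / 1.148×10^-6 = 0.590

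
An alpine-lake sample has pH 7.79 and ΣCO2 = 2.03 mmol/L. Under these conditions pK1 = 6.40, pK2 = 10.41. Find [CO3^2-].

α₂ = 1 / (1 + [H⁺]/K2 + [H⁺]²/(K1K2)) = 1 / (1 + 10^+2.62 + 10^+1.23)
   = 1 / (1 + 416.87 + 16.982) = 1/434.85 = 0.002300
[CO3²⁻] = α₂ × DIC = 0.002300 × 2.03 = 0.00467 mmol/L = 4.67 μmol/L

[CO3²⁻] = 4.67 μmol/L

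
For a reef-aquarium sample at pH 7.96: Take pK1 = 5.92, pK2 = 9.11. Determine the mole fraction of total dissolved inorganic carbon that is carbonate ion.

α₂ = 0.0656

α₂ = 1 / (1 + [H⁺]/K2 + [H⁺]²/(K1K2)) = 1 / (1 + 10^+1.15 + 10^-0.89)
   = 1 / (1 + 14.125 + 0.12882) = 1/15.254 = 0.06556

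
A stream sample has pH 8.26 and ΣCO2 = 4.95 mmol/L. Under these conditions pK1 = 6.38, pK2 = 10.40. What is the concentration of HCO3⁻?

[HCO3⁻] = 4.85 mmol/L

α₁ = 1 / (1 + [H⁺]/K1 + K2/[H⁺]) = 1 / (1 + 10^-1.88 + 10^-2.14)
   = 1 / (1 + 0.013183 + 0.0072444) = 1/1.0204 = 0.9800
[HCO3⁻] = α₁ × DIC = 0.9800 × 4.95 = 4.85 mmol/L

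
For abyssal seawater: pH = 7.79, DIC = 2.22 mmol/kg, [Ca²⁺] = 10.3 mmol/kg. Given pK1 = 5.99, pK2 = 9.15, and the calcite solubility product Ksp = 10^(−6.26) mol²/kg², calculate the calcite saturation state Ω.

α₂ = 1 / (1 + [H⁺]/K2 + [H⁺]²/(K1K2)) = 1 / (1 + 10^+1.36 + 10^-0.44)
   = 1 / (1 + 22.909 + 0.36308) = 1/24.272 = 0.04120
[CO3²⁻] = α₂ × DIC = 0.04120 × 2.22 = 0.09146 mmol/kg
Ksp = 10^(−6.26) = 5.495×10^-7
Ω = [Ca²⁺][CO3²⁻]/Ksp = (10.3×10^-3)(9.146×10^-5) / 5.495×10^-7 = 1.71

Ω = 1.71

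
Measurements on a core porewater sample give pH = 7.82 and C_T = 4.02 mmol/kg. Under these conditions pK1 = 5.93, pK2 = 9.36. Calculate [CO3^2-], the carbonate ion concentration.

[CO3²⁻] = 0.111 mmol/kg

α₂ = 1 / (1 + [H⁺]/K2 + [H⁺]²/(K1K2)) = 1 / (1 + 10^+1.54 + 10^-0.35)
   = 1 / (1 + 34.674 + 0.44668) = 1/36.120 = 0.02769
[CO3²⁻] = α₂ × DIC = 0.02769 × 4.02 = 0.111 mmol/kg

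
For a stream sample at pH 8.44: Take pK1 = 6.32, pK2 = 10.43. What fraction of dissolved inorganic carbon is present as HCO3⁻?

α₁ = 1 / (1 + [H⁺]/K1 + K2/[H⁺]) = 1 / (1 + 10^-2.12 + 10^-1.99)
   = 1 / (1 + 0.0075858 + 0.010233) = 1/1.0178 = 0.9825

α₁ = 0.982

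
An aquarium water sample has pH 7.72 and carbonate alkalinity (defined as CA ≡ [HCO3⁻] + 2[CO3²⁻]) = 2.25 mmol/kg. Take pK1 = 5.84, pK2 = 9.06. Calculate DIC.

CA = [HCO3⁻] + 2[CO3²⁻] = (α₁ + 2α₂)·DIC
At pH 7.72: [H⁺]/K1 = 10^-1.88 = 0.013183, K2/[H⁺] = 10^-1.34 = 0.045709
α₁ = 1/(1 + 0.013183 + 0.045709) = 1/1.0589 = 0.9444; α₂ = α₁·K2/[H⁺] = 0.04317
α₁ + 2α₂ = 1.0307
DIC = CA / (α₁ + 2α₂) = 2.25 / 1.0307 = 2.18 mmol/kg

DIC = 2.18 mmol/kg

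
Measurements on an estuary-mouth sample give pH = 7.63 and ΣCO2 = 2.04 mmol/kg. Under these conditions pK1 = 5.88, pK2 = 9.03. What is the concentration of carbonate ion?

α₂ = 1 / (1 + [H⁺]/K2 + [H⁺]²/(K1K2)) = 1 / (1 + 10^+1.40 + 10^-0.35)
   = 1 / (1 + 25.119 + 0.44668) = 1/26.566 = 0.03764
[CO3²⁻] = α₂ × DIC = 0.03764 × 2.04 = 0.0768 mmol/kg

[CO3²⁻] = 0.0768 mmol/kg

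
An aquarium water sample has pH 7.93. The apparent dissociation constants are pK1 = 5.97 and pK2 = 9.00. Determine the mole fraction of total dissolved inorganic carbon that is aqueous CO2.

α₀ = 1 / (1 + K1/[H⁺] + K1K2/[H⁺]²) = 1 / (1 + 10^+1.96 + 10^+0.89)
   = 1 / (1 + 91.201 + 7.7625) = 1/99.964 = 0.01000

α₀ = 0.0100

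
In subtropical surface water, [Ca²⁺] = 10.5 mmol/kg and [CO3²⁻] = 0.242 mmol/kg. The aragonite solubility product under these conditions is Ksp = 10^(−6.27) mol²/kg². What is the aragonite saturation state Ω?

Ksp = 10^(−6.27) = 5.370×10^-7
Ω = [Ca²⁺][CO3²⁻]/Ksp = (10.5×10^-3)(0.242×10^-3) / 5.370×10^-7 = 4.73

Ω = 4.73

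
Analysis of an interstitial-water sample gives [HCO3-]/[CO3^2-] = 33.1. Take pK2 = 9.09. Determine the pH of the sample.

From K2 = [H⁺][CO3^2-]/[HCO3-]:  pH = pK2 − log₁₀([HCO3-]/[CO3^2-])
log₁₀(33.1) = +1.520
pH = 9.09 − (+1.520) = 7.57

pH = 7.57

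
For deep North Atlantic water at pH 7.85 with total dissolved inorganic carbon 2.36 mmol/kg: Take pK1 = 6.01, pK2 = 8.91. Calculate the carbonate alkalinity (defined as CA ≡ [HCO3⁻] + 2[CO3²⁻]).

CA = 2.52 mmol/kg

CA = [HCO3⁻] + 2[CO3²⁻] = (α₁ + 2α₂)·DIC
At pH 7.85: [H⁺]/K1 = 10^-1.84 = 0.014454, K2/[H⁺] = 10^-1.06 = 0.087096
α₁ = 1/(1 + 0.014454 + 0.087096) = 1/1.1016 = 0.9078; α₂ = α₁·K2/[H⁺] = 0.07907
α₁ + 2α₂ = 1.0659
CA = 1.0659 × 2.36 = 2.52 mmol/kg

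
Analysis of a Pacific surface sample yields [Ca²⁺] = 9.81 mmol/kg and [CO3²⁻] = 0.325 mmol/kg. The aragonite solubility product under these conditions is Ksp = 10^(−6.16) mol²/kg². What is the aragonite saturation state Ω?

Ω = 4.61

Ksp = 10^(−6.16) = 6.918×10^-7
Ω = [Ca²⁺][CO3²⁻]/Ksp = (9.81×10^-3)(0.325×10^-3) / 6.918×10^-7 = 4.61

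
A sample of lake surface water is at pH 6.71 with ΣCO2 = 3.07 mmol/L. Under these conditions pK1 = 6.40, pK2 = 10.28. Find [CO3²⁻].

[CO3²⁻] = 0.555 μmol/L

α₂ = 1 / (1 + [H⁺]/K2 + [H⁺]²/(K1K2)) = 1 / (1 + 10^+3.57 + 10^+3.26)
   = 1 / (1 + 3715.4 + 1819.7) = 1/5536.1 = 0.0001806
[CO3²⁻] = α₂ × DIC = 0.0001806 × 3.07 = 0.000555 mmol/L = 0.555 μmol/L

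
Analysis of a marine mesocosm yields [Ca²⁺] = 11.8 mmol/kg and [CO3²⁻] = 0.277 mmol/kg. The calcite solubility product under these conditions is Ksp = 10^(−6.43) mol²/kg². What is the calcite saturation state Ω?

Ksp = 10^(−6.43) = 3.715×10^-7
Ω = [Ca²⁺][CO3²⁻]/Ksp = (11.8×10^-3)(0.277×10^-3) / 3.715×10^-7 = 8.80

Ω = 8.80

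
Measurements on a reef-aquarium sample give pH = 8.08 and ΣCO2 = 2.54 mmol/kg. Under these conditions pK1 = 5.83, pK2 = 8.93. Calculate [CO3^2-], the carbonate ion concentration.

α₂ = 1 / (1 + [H⁺]/K2 + [H⁺]²/(K1K2)) = 1 / (1 + 10^+0.85 + 10^-1.40)
   = 1 / (1 + 7.0795 + 0.039811) = 1/8.1193 = 0.1232
[CO3²⁻] = α₂ × DIC = 0.1232 × 2.54 = 0.313 mmol/kg

[CO3²⁻] = 0.313 mmol/kg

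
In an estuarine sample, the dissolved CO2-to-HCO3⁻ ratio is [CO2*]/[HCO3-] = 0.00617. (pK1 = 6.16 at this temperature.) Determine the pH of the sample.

pH = 8.37

From K1 = [H⁺][HCO3-]/[CO2*]:  pH = pK1 − log₁₀([CO2*]/[HCO3-])
log₁₀(0.00617) = -2.210
pH = 6.16 − (-2.210) = 8.37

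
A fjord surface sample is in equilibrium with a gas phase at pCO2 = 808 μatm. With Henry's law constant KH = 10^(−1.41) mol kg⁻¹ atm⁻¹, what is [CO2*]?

[CO2*] = 31.4 μmol/kg

KH = 10^(−1.41) = 3.890×10^-2 mol kg⁻¹ atm⁻¹
[CO2*] = KH · pCO2 = 3.890×10^-2 × 808×10^-6 atm = 3.14×10^-5 mol/kg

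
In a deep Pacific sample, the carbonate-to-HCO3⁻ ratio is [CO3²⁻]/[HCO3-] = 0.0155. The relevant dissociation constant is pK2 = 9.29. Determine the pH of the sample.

From K2 = [H⁺][CO3²⁻]/[HCO3-]:  pH = pK2 + log₁₀([CO3²⁻]/[HCO3-])
log₁₀(0.0155) = -1.810
pH = 9.29 + (-1.810) = 7.48

pH = 7.48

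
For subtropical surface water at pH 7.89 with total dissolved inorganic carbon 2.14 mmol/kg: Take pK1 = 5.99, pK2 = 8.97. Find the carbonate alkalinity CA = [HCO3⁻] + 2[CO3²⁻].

CA = 2.28 mmol/kg

CA = [HCO3⁻] + 2[CO3²⁻] = (α₁ + 2α₂)·DIC
At pH 7.89: [H⁺]/K1 = 10^-1.90 = 0.012589, K2/[H⁺] = 10^-1.08 = 0.083176
α₁ = 1/(1 + 0.012589 + 0.083176) = 1/1.0958 = 0.9126; α₂ = α₁·K2/[H⁺] = 0.07591
α₁ + 2α₂ = 1.0644
CA = 1.0644 × 2.14 = 2.28 mmol/kg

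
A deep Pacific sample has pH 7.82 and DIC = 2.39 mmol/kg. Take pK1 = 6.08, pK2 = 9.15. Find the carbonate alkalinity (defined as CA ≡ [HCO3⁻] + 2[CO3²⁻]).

CA = 2.45 mmol/kg

CA = [HCO3⁻] + 2[CO3²⁻] = (α₁ + 2α₂)·DIC
At pH 7.82: [H⁺]/K1 = 10^-1.74 = 0.018197, K2/[H⁺] = 10^-1.33 = 0.046774
α₁ = 1/(1 + 0.018197 + 0.046774) = 1/1.0650 = 0.9390; α₂ = α₁·K2/[H⁺] = 0.04392
α₁ + 2α₂ = 1.0268
CA = 1.0268 × 2.39 = 2.45 mmol/kg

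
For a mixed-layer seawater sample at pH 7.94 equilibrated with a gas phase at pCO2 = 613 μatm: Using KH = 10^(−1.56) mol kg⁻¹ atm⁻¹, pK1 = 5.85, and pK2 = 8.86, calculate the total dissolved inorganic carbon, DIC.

DIC = 2.34 mmol/kg

[CO2*] = KH · pCO2 = 10^(−1.56) × 613×10^-6 = 1.688×10^-5 mol/kg
α₀ = 1/(1 + K1/[H⁺] + K1K2/[H⁺]²) = 1/(1 + 10^+2.09 + 10^+1.17) = 0.007204
DIC = [CO2*]/α₀ = 1.688×10^-5 / 0.007204 = 2.34 mmol/kg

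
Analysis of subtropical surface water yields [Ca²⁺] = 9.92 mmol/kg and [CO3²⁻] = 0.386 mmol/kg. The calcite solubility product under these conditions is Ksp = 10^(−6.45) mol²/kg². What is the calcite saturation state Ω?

Ω = 10.8

Ksp = 10^(−6.45) = 3.548×10^-7
Ω = [Ca²⁺][CO3²⁻]/Ksp = (9.92×10^-3)(0.386×10^-3) / 3.548×10^-7 = 10.8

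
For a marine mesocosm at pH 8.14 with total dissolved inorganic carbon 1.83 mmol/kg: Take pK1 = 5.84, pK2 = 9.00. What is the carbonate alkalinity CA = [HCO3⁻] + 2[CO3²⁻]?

CA = [HCO3⁻] + 2[CO3²⁻] = (α₁ + 2α₂)·DIC
At pH 8.14: [H⁺]/K1 = 10^-2.30 = 0.0050119, K2/[H⁺] = 10^-0.86 = 0.13804
α₁ = 1/(1 + 0.0050119 + 0.13804) = 1/1.1431 = 0.8749; α₂ = α₁·K2/[H⁺] = 0.1208
α₁ + 2α₂ = 1.1164
CA = 1.1164 × 1.83 = 2.04 mmol/kg

CA = 2.04 mmol/kg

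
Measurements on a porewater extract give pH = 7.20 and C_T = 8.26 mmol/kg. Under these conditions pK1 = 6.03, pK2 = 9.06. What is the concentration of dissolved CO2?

α₀ = 1 / (1 + K1/[H⁺] + K1K2/[H⁺]²) = 1 / (1 + 10^+1.17 + 10^-0.69)
   = 1 / (1 + 14.791 + 0.20417) = 1/15.995 = 0.06252
[CO2*] = α₀ × DIC = 0.06252 × 8.26 = 0.516 mmol/kg

[CO2*] = 0.516 mmol/kg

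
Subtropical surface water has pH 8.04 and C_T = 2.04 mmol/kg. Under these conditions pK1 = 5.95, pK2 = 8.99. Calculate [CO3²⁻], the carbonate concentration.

[CO3²⁻] = 0.204 mmol/kg

α₂ = 1 / (1 + [H⁺]/K2 + [H⁺]²/(K1K2)) = 1 / (1 + 10^+0.95 + 10^-1.14)
   = 1 / (1 + 8.9125 + 0.072444) = 1/9.9850 = 0.1002
[CO3²⁻] = α₂ × DIC = 0.1002 × 2.04 = 0.204 mmol/kg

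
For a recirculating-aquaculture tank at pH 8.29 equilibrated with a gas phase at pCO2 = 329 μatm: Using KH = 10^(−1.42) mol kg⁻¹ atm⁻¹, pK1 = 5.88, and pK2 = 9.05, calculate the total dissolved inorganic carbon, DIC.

DIC = 3.79 mmol/kg

[CO2*] = KH · pCO2 = 10^(−1.42) × 329×10^-6 = 1.251×10^-5 mol/kg
α₀ = 1/(1 + K1/[H⁺] + K1K2/[H⁺]²) = 1/(1 + 10^+2.41 + 10^+1.65) = 0.003304
DIC = [CO2*]/α₀ = 1.251×10^-5 / 0.003304 = 3.79 mmol/kg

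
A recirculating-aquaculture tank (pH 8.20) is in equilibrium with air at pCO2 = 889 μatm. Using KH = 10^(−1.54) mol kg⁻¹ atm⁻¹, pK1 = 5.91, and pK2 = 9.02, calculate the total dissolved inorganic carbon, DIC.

DIC = 5.78 mmol/kg

[CO2*] = KH · pCO2 = 10^(−1.54) × 889×10^-6 = 2.564×10^-5 mol/kg
α₀ = 1/(1 + K1/[H⁺] + K1K2/[H⁺]²) = 1/(1 + 10^+2.29 + 10^+1.47) = 0.004435
DIC = [CO2*]/α₀ = 2.564×10^-5 / 0.004435 = 5.78 mmol/kg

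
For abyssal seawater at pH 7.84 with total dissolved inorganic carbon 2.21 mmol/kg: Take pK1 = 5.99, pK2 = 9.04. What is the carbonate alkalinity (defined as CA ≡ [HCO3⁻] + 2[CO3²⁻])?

CA = 2.31 mmol/kg

CA = [HCO3⁻] + 2[CO3²⁻] = (α₁ + 2α₂)·DIC
At pH 7.84: [H⁺]/K1 = 10^-1.85 = 0.014125, K2/[H⁺] = 10^-1.20 = 0.063096
α₁ = 1/(1 + 0.014125 + 0.063096) = 1/1.0772 = 0.9283; α₂ = α₁·K2/[H⁺] = 0.05857
α₁ + 2α₂ = 1.0455
CA = 1.0455 × 2.21 = 2.31 mmol/kg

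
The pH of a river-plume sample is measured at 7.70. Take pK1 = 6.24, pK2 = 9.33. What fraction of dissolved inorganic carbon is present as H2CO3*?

α₀ = 1 / (1 + K1/[H⁺] + K1K2/[H⁺]²) = 1 / (1 + 10^+1.46 + 10^-0.17)
   = 1 / (1 + 28.840 + 0.67608) = 1/30.516 = 0.03277

α₀ = 0.0328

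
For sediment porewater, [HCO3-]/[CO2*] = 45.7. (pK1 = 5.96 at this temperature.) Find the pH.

From K1 = [H⁺][HCO3-]/[CO2*]:  pH = pK1 + log₁₀([HCO3-]/[CO2*])
log₁₀(45.7) = +1.660
pH = 5.96 + (+1.660) = 7.62

pH = 7.62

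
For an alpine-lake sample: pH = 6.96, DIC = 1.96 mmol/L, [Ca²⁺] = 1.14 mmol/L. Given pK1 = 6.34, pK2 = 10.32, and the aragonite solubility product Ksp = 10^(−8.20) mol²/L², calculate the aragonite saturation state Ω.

α₂ = 1 / (1 + [H⁺]/K2 + [H⁺]²/(K1K2)) = 1 / (1 + 10^+3.36 + 10^+2.74)
   = 1 / (1 + 2290.9 + 549.54) = 1/2841.4 = 0.0003519
[CO3²⁻] = α₂ × DIC = 0.0003519 × 1.96 = 0.0006898 mmol/L = 0.6898 μmol/L
Ksp = 10^(−8.20) = 6.310×10^-9
Ω = [Ca²⁺][CO3²⁻]/Ksp = (1.14×10^-3)(6.898×10^-7) / 6.310×10^-9 = 0.125

Ω = 0.125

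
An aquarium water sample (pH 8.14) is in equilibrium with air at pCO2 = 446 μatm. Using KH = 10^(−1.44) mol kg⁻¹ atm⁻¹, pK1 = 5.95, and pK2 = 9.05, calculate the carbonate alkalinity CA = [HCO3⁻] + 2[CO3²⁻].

[CO2*] = KH · pCO2 = 10^(−1.44) × 446×10^-6 = 1.619×10^-5 mol/kg
α₀ = 1/(1 + K1/[H⁺] + K1K2/[H⁺]²) = 1/(1 + 10^+2.19 + 10^+1.28) = 0.005716
DIC = [CO2*]/α₀ = 1.619×10^-5 / 0.005716 = 2.833 mmol/kg
CA = (α₁ + 2α₂)·DIC = (0.8854 + 2×0.1089) × 2.833 = 3.13 mmol/kg

CA = 3.13 mmol/kg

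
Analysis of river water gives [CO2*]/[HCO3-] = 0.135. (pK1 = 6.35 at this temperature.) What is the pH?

From K1 = [H⁺][HCO3-]/[CO2*]:  pH = pK1 − log₁₀([CO2*]/[HCO3-])
log₁₀(0.135) = -0.870
pH = 6.35 − (-0.870) = 7.22

pH = 7.22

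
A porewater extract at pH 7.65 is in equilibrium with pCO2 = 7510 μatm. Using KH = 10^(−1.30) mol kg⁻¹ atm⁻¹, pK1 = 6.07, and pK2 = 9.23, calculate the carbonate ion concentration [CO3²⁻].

[CO2*] = KH · pCO2 = 10^(−1.30) × 7510×10^-6 = 3.764×10^-4 mol/kg
α₀ = 1/(1 + K1/[H⁺] + K1K2/[H⁺]²) = 1/(1 + 10^+1.58 + 10^+0.00) = 0.02499
DIC = [CO2*]/α₀ = 3.764×10^-4 / 0.02499 = 15.06 mmol/kg
[CO3²⁻] = α₂·DIC; α₂ = 0.02499, so [CO3²⁻] = 0.02499 × 15.06 = 0.376 mmol/kg

[CO3²⁻] = 0.376 mmol/kg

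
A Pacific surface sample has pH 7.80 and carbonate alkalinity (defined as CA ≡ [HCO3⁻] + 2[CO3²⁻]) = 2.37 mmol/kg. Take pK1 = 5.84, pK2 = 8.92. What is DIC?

CA = [HCO3⁻] + 2[CO3²⁻] = (α₁ + 2α₂)·DIC
At pH 7.80: [H⁺]/K1 = 10^-1.96 = 0.010965, K2/[H⁺] = 10^-1.12 = 0.075858
α₁ = 1/(1 + 0.010965 + 0.075858) = 1/1.0868 = 0.9201; α₂ = α₁·K2/[H⁺] = 0.06980
α₁ + 2α₂ = 1.0597
DIC = CA / (α₁ + 2α₂) = 2.37 / 1.0597 = 2.24 mmol/kg

DIC = 2.24 mmol/kg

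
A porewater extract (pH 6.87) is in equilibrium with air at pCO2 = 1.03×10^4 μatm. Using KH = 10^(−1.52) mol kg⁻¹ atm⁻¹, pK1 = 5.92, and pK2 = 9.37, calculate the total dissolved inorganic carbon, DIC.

DIC = 3.09 mmol/kg

[CO2*] = KH · pCO2 = 10^(−1.52) × 1.03×10^4×10^-6 = 3.111×10^-4 mol/kg
α₀ = 1/(1 + K1/[H⁺] + K1K2/[H⁺]²) = 1/(1 + 10^+0.95 + 10^-1.55) = 0.1006
DIC = [CO2*]/α₀ = 3.111×10^-4 / 0.1006 = 3.09 mmol/kg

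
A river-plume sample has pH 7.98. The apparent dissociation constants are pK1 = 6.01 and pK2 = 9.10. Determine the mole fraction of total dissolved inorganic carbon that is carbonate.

α₂ = 0.0698

α₂ = 1 / (1 + [H⁺]/K2 + [H⁺]²/(K1K2)) = 1 / (1 + 10^+1.12 + 10^-0.85)
   = 1 / (1 + 13.183 + 0.14125) = 1/14.324 = 0.06981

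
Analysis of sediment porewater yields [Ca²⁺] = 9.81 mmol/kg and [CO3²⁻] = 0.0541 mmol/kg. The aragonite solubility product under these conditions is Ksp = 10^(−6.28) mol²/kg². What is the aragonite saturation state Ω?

Ksp = 10^(−6.28) = 5.248×10^-7
Ω = [Ca²⁺][CO3²⁻]/Ksp = (9.81×10^-3)(0.0541×10^-3) / 5.248×10^-7 = 1.01

Ω = 1.01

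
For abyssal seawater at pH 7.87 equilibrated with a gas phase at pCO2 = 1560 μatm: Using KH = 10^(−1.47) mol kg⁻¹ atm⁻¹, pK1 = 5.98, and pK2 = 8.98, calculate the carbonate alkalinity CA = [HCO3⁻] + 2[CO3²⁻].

CA = 4.74 mmol/kg

[CO2*] = KH · pCO2 = 10^(−1.47) × 1560×10^-6 = 5.286×10^-5 mol/kg
α₀ = 1/(1 + K1/[H⁺] + K1K2/[H⁺]²) = 1/(1 + 10^+1.89 + 10^+0.78) = 0.01181
DIC = [CO2*]/α₀ = 5.286×10^-5 / 0.01181 = 4.475 mmol/kg
CA = (α₁ + 2α₂)·DIC = (0.9170 + 2×0.07118) × 4.475 = 4.74 mmol/kg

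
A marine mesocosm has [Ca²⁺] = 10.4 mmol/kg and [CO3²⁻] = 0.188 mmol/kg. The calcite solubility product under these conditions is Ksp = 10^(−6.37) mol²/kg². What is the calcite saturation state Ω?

Ω = 4.58

Ksp = 10^(−6.37) = 4.266×10^-7
Ω = [Ca²⁺][CO3²⁻]/Ksp = (10.4×10^-3)(0.188×10^-3) / 4.266×10^-7 = 4.58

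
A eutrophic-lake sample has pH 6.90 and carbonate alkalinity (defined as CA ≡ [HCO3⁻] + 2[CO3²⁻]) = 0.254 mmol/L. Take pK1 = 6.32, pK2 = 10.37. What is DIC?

CA = [HCO3⁻] + 2[CO3²⁻] = (α₁ + 2α₂)·DIC
At pH 6.90: [H⁺]/K1 = 10^-0.58 = 0.26303, K2/[H⁺] = 10^-3.47 = 0.00033884
α₁ = 1/(1 + 0.26303 + 0.00033884) = 1/1.2634 = 0.7915; α₂ = α₁·K2/[H⁺] = 0.0002682
α₁ + 2α₂ = 0.7921
DIC = CA / (α₁ + 2α₂) = 0.254 / 0.7921 = 0.321 mmol/L

DIC = 0.321 mmol/L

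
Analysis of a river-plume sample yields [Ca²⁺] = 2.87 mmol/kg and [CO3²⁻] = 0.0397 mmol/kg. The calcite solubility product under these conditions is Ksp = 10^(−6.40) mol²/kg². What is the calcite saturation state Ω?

Ksp = 10^(−6.40) = 3.981×10^-7
Ω = [Ca²⁺][CO3²⁻]/Ksp = (2.87×10^-3)(0.0397×10^-3) / 3.981×10^-7 = 0.286

Ω = 0.286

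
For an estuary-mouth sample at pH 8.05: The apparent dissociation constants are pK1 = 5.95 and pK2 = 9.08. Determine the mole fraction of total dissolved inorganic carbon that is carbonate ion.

α₂ = 1 / (1 + [H⁺]/K2 + [H⁺]²/(K1K2)) = 1 / (1 + 10^+1.03 + 10^-1.07)
   = 1 / (1 + 10.715 + 0.085114) = 1/11.800 = 0.08474

α₂ = 0.0847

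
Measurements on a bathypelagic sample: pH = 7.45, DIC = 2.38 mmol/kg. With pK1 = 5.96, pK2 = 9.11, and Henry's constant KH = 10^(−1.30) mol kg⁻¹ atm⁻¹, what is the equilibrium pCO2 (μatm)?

α₀ = 1 / (1 + K1/[H⁺] + K1K2/[H⁺]²) = 1 / (1 + 10^+1.49 + 10^-0.17)
   = 1 / (1 + 30.903 + 0.67608) = 1/32.579 = 0.03069
[CO2*] = α₀ × DIC = 0.03069 × 2.38 = 0.07305 mmol/kg
pCO2 = [CO2*]/KH = 7.305×10^-5 / 5.012×10^-2 = 1460 μatm

pCO2 = 1460 μatm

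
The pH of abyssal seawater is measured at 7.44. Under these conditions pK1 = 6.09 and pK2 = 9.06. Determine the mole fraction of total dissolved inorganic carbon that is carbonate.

α₂ = 1 / (1 + [H⁺]/K2 + [H⁺]²/(K1K2)) = 1 / (1 + 10^+1.62 + 10^+0.27)
   = 1 / (1 + 41.687 + 1.8621) = 1/44.549 = 0.02245

α₂ = 0.0224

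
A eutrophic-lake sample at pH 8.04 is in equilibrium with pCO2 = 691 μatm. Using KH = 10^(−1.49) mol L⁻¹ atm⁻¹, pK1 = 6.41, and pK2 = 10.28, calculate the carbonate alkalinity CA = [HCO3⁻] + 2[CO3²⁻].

[CO2*] = KH · pCO2 = 10^(−1.49) × 691×10^-6 = 2.236×10^-5 mol/L
α₀ = 1/(1 + K1/[H⁺] + K1K2/[H⁺]²) = 1/(1 + 10^+1.63 + 10^-0.61) = 0.02278
DIC = [CO2*]/α₀ = 2.236×10^-5 / 0.02278 = 0.9817 mmol/L
CA = (α₁ + 2α₂)·DIC = (0.9716 + 2×0.005591) × 0.9817 = 0.965 mmol/L

CA = 0.965 mmol/L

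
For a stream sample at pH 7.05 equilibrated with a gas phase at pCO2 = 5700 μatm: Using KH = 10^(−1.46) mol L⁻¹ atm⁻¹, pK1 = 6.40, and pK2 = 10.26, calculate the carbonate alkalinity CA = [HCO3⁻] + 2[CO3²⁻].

[CO2*] = KH · pCO2 = 10^(−1.46) × 5700×10^-6 = 1.976×10^-4 mol/L
α₀ = 1/(1 + K1/[H⁺] + K1K2/[H⁺]²) = 1/(1 + 10^+0.65 + 10^-2.56) = 0.1828
DIC = [CO2*]/α₀ = 1.976×10^-4 / 0.1828 = 1.081 mmol/L
CA = (α₁ + 2α₂)·DIC = (0.8167 + 2×0.0005036) × 1.081 = 0.884 mmol/L

CA = 0.884 mmol/L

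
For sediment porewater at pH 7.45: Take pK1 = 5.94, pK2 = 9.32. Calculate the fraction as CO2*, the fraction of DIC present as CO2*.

α₀ = 1 / (1 + K1/[H⁺] + K1K2/[H⁺]²) = 1 / (1 + 10^+1.51 + 10^-0.36)
   = 1 / (1 + 32.359 + 0.43652) = 1/33.796 = 0.02959

α₀ = 0.0296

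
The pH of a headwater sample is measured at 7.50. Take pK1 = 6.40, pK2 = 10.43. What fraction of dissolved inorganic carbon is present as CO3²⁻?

α₂ = 0.00109

α₂ = 1 / (1 + [H⁺]/K2 + [H⁺]²/(K1K2)) = 1 / (1 + 10^+2.93 + 10^+1.83)
   = 1 / (1 + 851.14 + 67.608) = 1/919.75 = 0.001087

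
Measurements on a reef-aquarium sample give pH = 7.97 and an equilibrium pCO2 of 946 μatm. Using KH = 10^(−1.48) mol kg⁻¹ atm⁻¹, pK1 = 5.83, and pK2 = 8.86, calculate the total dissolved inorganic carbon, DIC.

DIC = 4.91 mmol/kg

[CO2*] = KH · pCO2 = 10^(−1.48) × 946×10^-6 = 3.133×10^-5 mol/kg
α₀ = 1/(1 + K1/[H⁺] + K1K2/[H⁺]²) = 1/(1 + 10^+2.14 + 10^+1.25) = 0.006377
DIC = [CO2*]/α₀ = 3.133×10^-5 / 0.006377 = 4.91 mmol/kg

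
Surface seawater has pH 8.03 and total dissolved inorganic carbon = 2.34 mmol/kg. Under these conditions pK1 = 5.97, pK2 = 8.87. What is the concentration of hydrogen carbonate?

[HCO3⁻] = 2.03 mmol/kg

α₁ = 1 / (1 + [H⁺]/K1 + K2/[H⁺]) = 1 / (1 + 10^-2.06 + 10^-0.84)
   = 1 / (1 + 0.0087096 + 0.14454) = 1/1.1533 = 0.8671
[HCO3⁻] = α₁ × DIC = 0.8671 × 2.34 = 2.03 mmol/kg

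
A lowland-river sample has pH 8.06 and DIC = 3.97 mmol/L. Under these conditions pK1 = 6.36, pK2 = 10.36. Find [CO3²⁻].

α₂ = 1 / (1 + [H⁺]/K2 + [H⁺]²/(K1K2)) = 1 / (1 + 10^+2.30 + 10^+0.60)
   = 1 / (1 + 199.53 + 3.9811) = 1/204.51 = 0.004890
[CO3²⁻] = α₂ × DIC = 0.004890 × 3.97 = 0.0194 mmol/L = 19.4 μmol/L

[CO3²⁻] = 19.4 μmol/L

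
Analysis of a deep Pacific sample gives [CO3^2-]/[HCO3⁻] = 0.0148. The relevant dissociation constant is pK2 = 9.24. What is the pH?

pH = 7.41

From K2 = [H⁺][CO3^2-]/[HCO3⁻]:  pH = pK2 + log₁₀([CO3^2-]/[HCO3⁻])
log₁₀(0.0148) = -1.830
pH = 9.24 + (-1.830) = 7.41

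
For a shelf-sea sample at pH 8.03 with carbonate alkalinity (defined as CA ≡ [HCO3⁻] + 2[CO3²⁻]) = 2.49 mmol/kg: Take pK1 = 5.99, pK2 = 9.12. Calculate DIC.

DIC = 2.34 mmol/kg

CA = [HCO3⁻] + 2[CO3²⁻] = (α₁ + 2α₂)·DIC
At pH 8.03: [H⁺]/K1 = 10^-2.04 = 0.0091201, K2/[H⁺] = 10^-1.09 = 0.081283
α₁ = 1/(1 + 0.0091201 + 0.081283) = 1/1.0904 = 0.9171; α₂ = α₁·K2/[H⁺] = 0.07454
α₁ + 2α₂ = 1.0662
DIC = CA / (α₁ + 2α₂) = 2.49 / 1.0662 = 2.34 mmol/kg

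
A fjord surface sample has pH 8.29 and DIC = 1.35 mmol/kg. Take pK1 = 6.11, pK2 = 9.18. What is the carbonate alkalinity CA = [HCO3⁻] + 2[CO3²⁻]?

CA = [HCO3⁻] + 2[CO3²⁻] = (α₁ + 2α₂)·DIC
At pH 8.29: [H⁺]/K1 = 10^-2.18 = 0.0066069, K2/[H⁺] = 10^-0.89 = 0.12882
α₁ = 1/(1 + 0.0066069 + 0.12882) = 1/1.1354 = 0.8807; α₂ = α₁·K2/[H⁺] = 0.1135
α₁ + 2α₂ = 1.1076
CA = 1.1076 × 1.35 = 1.50 mmol/kg

CA = 1.50 mmol/kg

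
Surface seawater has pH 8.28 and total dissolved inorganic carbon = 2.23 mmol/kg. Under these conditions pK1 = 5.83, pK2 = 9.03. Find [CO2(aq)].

α₀ = 1 / (1 + K1/[H⁺] + K1K2/[H⁺]²) = 1 / (1 + 10^+2.45 + 10^+1.70)
   = 1 / (1 + 281.84 + 50.119) = 1/332.96 = 0.003003
[CO2*] = α₀ × DIC = 0.003003 × 2.23 = 0.00670 mmol/kg = 6.70 μmol/kg

[CO2*] = 6.70 μmol/kg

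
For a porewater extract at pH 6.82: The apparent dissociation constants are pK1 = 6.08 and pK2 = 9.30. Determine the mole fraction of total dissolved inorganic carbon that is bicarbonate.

α₁ = 1 / (1 + [H⁺]/K1 + K2/[H⁺]) = 1 / (1 + 10^-0.74 + 10^-2.48)
   = 1 / (1 + 0.18197 + 0.0033113) = 1/1.1853 = 0.8437

α₁ = 0.844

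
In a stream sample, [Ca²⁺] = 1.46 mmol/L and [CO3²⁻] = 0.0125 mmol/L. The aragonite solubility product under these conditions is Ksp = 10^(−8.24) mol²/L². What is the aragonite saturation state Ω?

Ω = 3.17

Ksp = 10^(−8.24) = 5.754×10^-9
Ω = [Ca²⁺][CO3²⁻]/Ksp = (1.46×10^-3)(0.0125×10^-3) / 5.754×10^-9 = 3.17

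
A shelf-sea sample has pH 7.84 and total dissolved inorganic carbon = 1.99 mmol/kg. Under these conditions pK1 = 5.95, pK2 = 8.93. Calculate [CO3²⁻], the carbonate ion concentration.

α₂ = 1 / (1 + [H⁺]/K2 + [H⁺]²/(K1K2)) = 1 / (1 + 10^+1.09 + 10^-0.80)
   = 1 / (1 + 12.303 + 0.15849) = 1/13.461 = 0.07429
[CO3²⁻] = α₂ × DIC = 0.07429 × 1.99 = 0.148 mmol/kg

[CO3²⁻] = 0.148 mmol/kg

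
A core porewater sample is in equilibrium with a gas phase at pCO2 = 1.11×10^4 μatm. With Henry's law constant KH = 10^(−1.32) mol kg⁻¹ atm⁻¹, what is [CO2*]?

KH = 10^(−1.32) = 4.786×10^-2 mol kg⁻¹ atm⁻¹
[CO2*] = KH · pCO2 = 4.786×10^-2 × 1.11×10^4×10^-6 atm = 5.31×10^-4 mol/kg

[CO2*] = 531 μmol/kg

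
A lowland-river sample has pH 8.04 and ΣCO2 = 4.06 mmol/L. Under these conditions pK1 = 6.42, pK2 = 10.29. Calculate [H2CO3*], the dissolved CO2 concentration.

[CO2*] = 0.0946 mmol/L

α₀ = 1 / (1 + K1/[H⁺] + K1K2/[H⁺]²) = 1 / (1 + 10^+1.62 + 10^-0.63)
   = 1 / (1 + 41.687 + 0.23442) = 1/42.921 = 0.02330
[CO2*] = α₀ × DIC = 0.02330 × 4.06 = 0.0946 mmol/L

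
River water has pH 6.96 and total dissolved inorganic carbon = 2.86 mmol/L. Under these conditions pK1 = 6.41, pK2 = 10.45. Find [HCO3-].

[HCO3⁻] = 2.23 mmol/L

α₁ = 1 / (1 + [H⁺]/K1 + K2/[H⁺]) = 1 / (1 + 10^-0.55 + 10^-3.49)
   = 1 / (1 + 0.28184 + 0.00032359) = 1/1.2822 = 0.7799
[HCO3⁻] = α₁ × DIC = 0.7799 × 2.86 = 2.23 mmol/L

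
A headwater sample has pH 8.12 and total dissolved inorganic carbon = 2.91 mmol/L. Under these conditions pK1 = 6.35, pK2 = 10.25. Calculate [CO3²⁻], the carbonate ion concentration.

α₂ = 1 / (1 + [H⁺]/K2 + [H⁺]²/(K1K2)) = 1 / (1 + 10^+2.13 + 10^+0.36)
   = 1 / (1 + 134.90 + 2.2909) = 1/138.19 = 0.007237
[CO3²⁻] = α₂ × DIC = 0.007237 × 2.91 = 0.0211 mmol/L

[CO3²⁻] = 0.0211 mmol/L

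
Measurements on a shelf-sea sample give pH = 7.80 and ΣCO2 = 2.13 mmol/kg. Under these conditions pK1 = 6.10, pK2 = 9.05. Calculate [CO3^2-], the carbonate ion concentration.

[CO3²⁻] = 0.111 mmol/kg

α₂ = 1 / (1 + [H⁺]/K2 + [H⁺]²/(K1K2)) = 1 / (1 + 10^+1.25 + 10^-0.45)
   = 1 / (1 + 17.783 + 0.35481) = 1/19.138 = 0.05225
[CO3²⁻] = α₂ × DIC = 0.05225 × 2.13 = 0.111 mmol/kg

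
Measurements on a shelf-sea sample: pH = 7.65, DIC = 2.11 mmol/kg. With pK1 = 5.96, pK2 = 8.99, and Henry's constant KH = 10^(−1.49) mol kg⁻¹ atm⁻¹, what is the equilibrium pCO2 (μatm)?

pCO2 = 1250 μatm

α₀ = 1 / (1 + K1/[H⁺] + K1K2/[H⁺]²) = 1 / (1 + 10^+1.69 + 10^+0.35)
   = 1 / (1 + 48.978 + 2.2387) = 1/52.217 = 0.01915
[CO2*] = α₀ × DIC = 0.01915 × 2.11 = 0.04041 mmol/kg
pCO2 = [CO2*]/KH = 4.041×10^-5 / 3.236×10^-2 = 1250 μatm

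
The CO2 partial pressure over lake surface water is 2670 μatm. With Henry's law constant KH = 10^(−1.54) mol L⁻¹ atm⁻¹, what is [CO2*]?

KH = 10^(−1.54) = 2.884×10^-2 mol L⁻¹ atm⁻¹
[CO2*] = KH · pCO2 = 2.884×10^-2 × 2670×10^-6 atm = 7.70×10^-5 mol/L

[CO2*] = 77.0 μmol/L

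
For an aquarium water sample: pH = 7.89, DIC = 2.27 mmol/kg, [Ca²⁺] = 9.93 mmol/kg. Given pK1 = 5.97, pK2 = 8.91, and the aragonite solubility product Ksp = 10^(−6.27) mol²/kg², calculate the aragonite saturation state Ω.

Ω = 3.62

α₂ = 1 / (1 + [H⁺]/K2 + [H⁺]²/(K1K2)) = 1 / (1 + 10^+1.02 + 10^-0.90)
   = 1 / (1 + 10.471 + 0.12589) = 1/11.597 = 0.08623
[CO3²⁻] = α₂ × DIC = 0.08623 × 2.27 = 0.1957 mmol/kg
Ksp = 10^(−6.27) = 5.370×10^-7
Ω = [Ca²⁺][CO3²⁻]/Ksp = (9.93×10^-3)(1.957×10^-4) / 5.370×10^-7 = 3.62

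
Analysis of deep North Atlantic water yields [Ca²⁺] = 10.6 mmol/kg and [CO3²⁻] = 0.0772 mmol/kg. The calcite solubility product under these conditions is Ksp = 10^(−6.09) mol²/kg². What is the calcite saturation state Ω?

Ω = 1.01

Ksp = 10^(−6.09) = 8.128×10^-7
Ω = [Ca²⁺][CO3²⁻]/Ksp = (10.6×10^-3)(0.0772×10^-3) / 8.128×10^-7 = 1.01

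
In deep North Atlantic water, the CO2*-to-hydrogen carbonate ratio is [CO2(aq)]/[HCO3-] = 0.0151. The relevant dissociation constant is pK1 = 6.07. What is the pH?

From K1 = [H⁺][HCO3-]/[CO2(aq)]:  pH = pK1 − log₁₀([CO2(aq)]/[HCO3-])
log₁₀(0.0151) = -1.821
pH = 6.07 − (-1.821) = 7.89

pH = 7.89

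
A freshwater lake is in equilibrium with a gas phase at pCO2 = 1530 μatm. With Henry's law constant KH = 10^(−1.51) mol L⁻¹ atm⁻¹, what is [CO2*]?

[CO2*] = 47.3 μmol/L

KH = 10^(−1.51) = 3.090×10^-2 mol L⁻¹ atm⁻¹
[CO2*] = KH · pCO2 = 3.090×10^-2 × 1530×10^-6 atm = 4.73×10^-5 mol/L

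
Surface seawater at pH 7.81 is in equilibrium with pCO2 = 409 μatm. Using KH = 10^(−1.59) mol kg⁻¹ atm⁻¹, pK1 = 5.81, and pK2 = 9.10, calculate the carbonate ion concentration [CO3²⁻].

[CO2*] = KH · pCO2 = 10^(−1.59) × 409×10^-6 = 1.051×10^-5 mol/kg
α₀ = 1/(1 + K1/[H⁺] + K1K2/[H⁺]²) = 1/(1 + 10^+2.00 + 10^+0.71) = 0.009423
DIC = [CO2*]/α₀ = 1.051×10^-5 / 0.009423 = 1.116 mmol/kg
[CO3²⁻] = α₂·DIC; α₂ = 0.04832, so [CO3²⁻] = 0.04832 × 1.116 = 0.0539 mmol/kg

[CO3²⁻] = 0.0539 mmol/kg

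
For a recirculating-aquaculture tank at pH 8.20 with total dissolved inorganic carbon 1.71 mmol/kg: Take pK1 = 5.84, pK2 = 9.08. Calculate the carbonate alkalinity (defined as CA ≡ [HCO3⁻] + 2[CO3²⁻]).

CA = 1.90 mmol/kg

CA = [HCO3⁻] + 2[CO3²⁻] = (α₁ + 2α₂)·DIC
At pH 8.20: [H⁺]/K1 = 10^-2.36 = 0.0043652, K2/[H⁺] = 10^-0.88 = 0.13183
α₁ = 1/(1 + 0.0043652 + 0.13183) = 1/1.1362 = 0.8801; α₂ = α₁·K2/[H⁺] = 0.1160
α₁ + 2α₂ = 1.1122
CA = 1.1122 × 1.71 = 1.90 mmol/kg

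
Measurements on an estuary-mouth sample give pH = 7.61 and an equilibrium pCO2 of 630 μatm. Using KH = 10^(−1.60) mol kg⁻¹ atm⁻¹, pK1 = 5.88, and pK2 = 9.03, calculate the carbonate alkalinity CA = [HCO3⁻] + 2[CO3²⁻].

[CO2*] = KH · pCO2 = 10^(−1.60) × 630×10^-6 = 1.582×10^-5 mol/kg
α₀ = 1/(1 + K1/[H⁺] + K1K2/[H⁺]²) = 1/(1 + 10^+1.73 + 10^+0.31) = 0.01762
DIC = [CO2*]/α₀ = 1.582×10^-5 / 0.01762 = 0.8980 mmol/kg
CA = (α₁ + 2α₂)·DIC = (0.9464 + 2×0.03598) × 0.8980 = 0.914 mmol/kg

CA = 0.914 mmol/kg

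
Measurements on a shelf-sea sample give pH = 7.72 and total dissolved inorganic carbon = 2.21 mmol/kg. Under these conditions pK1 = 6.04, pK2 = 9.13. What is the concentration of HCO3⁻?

α₁ = 1 / (1 + [H⁺]/K1 + K2/[H⁺]) = 1 / (1 + 10^-1.68 + 10^-1.41)
   = 1 / (1 + 0.020893 + 0.038905) = 1/1.0598 = 0.9436
[HCO3⁻] = α₁ × DIC = 0.9436 × 2.21 = 2.09 mmol/kg

[HCO3⁻] = 2.09 mmol/kg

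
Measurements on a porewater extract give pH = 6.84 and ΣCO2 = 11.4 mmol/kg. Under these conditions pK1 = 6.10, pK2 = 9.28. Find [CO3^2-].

[CO3²⁻] = 0.0349 mmol/kg

α₂ = 1 / (1 + [H⁺]/K2 + [H⁺]²/(K1K2)) = 1 / (1 + 10^+2.44 + 10^+1.70)
   = 1 / (1 + 275.42 + 50.119) = 1/326.54 = 0.003062
[CO3²⁻] = α₂ × DIC = 0.003062 × 11.4 = 0.0349 mmol/kg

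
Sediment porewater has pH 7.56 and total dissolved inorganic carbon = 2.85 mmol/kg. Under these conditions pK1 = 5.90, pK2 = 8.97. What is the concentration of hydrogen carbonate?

α₁ = 1 / (1 + [H⁺]/K1 + K2/[H⁺]) = 1 / (1 + 10^-1.66 + 10^-1.41)
   = 1 / (1 + 0.021878 + 0.038905) = 1/1.0608 = 0.9427
[HCO3⁻] = α₁ × DIC = 0.9427 × 2.85 = 2.69 mmol/kg

[HCO3⁻] = 2.69 mmol/kg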